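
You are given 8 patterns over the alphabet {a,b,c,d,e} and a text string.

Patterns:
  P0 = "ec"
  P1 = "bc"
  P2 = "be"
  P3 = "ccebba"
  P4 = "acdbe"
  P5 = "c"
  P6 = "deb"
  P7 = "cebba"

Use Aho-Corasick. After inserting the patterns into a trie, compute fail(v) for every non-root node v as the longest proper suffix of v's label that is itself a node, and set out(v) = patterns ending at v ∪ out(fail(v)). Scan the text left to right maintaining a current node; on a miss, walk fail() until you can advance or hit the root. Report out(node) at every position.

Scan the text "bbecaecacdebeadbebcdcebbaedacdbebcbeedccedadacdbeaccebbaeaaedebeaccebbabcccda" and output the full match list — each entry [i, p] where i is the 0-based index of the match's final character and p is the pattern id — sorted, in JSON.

Build:
Trie (insert patterns):
  n0 'ε': a→12 b→3 c→6 d→17 e→1
  n1 'e': c→2
  n2 'ec': ·  ←P0
  n3 'b': c→4 e→5
  n4 'bc': ·  ←P1
  n5 'be': ·  ←P2
  n6 'c': c→7 e→20  ←P5
  n7 'cc': e→8
  n8 'cce': b→9
  n9 'cceb': b→10
  n10 'ccebb': a→11
  n11 'ccebba': ·  ←P3
  n12 'a': c→13
  n13 'ac': d→14
  n14 'acd': b→15
  n15 'acdb': e→16
  n16 'acdbe': ·  ←P4
  n17 'd': e→18
  n18 'de': b→19
  n19 'deb': ·  ←P6
  n20 'ce': b→21
  n21 'ceb': b→22
  n22 'cebb': a→23
  n23 'cebba': ·  ←P7

BFS fail/out derivation:
  fail(1) 'e': from fail(0)=0 chase 'e': 0 ⇒ 0;  out=∅∪out(0)=∅
  fail(3) 'b': from fail(0)=0 chase 'b': 0 ⇒ 0;  out=∅∪out(0)=∅
  fail(6) 'c': from fail(0)=0 chase 'c': 0 ⇒ 0;  out={5}∪out(0)={5}
  fail(12) 'a': from fail(0)=0 chase 'a': 0 ⇒ 0;  out=∅∪out(0)=∅
  fail(17) 'd': from fail(0)=0 chase 'd': 0 ⇒ 0;  out=∅∪out(0)=∅
  fail(2) 'ec': from fail(1)=0 chase 'c': 0 ⇒ 6;  out={0}∪out(6)={0,5}
  fail(4) 'bc': from fail(3)=0 chase 'c': 0 ⇒ 6;  out={1}∪out(6)={1,5}
  fail(5) 'be': from fail(3)=0 chase 'e': 0 ⇒ 1;  out={2}∪out(1)={2}
  fail(7) 'cc': from fail(6)=0 chase 'c': 0 ⇒ 6;  out=∅∪out(6)={5}
  fail(13) 'ac': from fail(12)=0 chase 'c': 0 ⇒ 6;  out=∅∪out(6)={5}
  fail(18) 'de': from fail(17)=0 chase 'e': 0 ⇒ 1;  out=∅∪out(1)=∅
  fail(20) 'ce': from fail(6)=0 chase 'e': 0 ⇒ 1;  out=∅∪out(1)=∅
  fail(8) 'cce': from fail(7)=6 chase 'e': 6 ⇒ 20;  out=∅∪out(20)=∅
  fail(14) 'acd': from fail(13)=6 chase 'd': 6→0 ⇒ 17;  out=∅∪out(17)=∅
  fail(19) 'deb': from fail(18)=1 chase 'b': 1→0 ⇒ 3;  out={6}∪out(3)={6}
  fail(21) 'ceb': from fail(20)=1 chase 'b': 1→0 ⇒ 3;  out=∅∪out(3)=∅
  fail(9) 'cceb': from fail(8)=20 chase 'b': 20 ⇒ 21;  out=∅∪out(21)=∅
  fail(15) 'acdb': from fail(14)=17 chase 'b': 17→0 ⇒ 3;  out=∅∪out(3)=∅
  fail(22) 'cebb': from fail(21)=3 chase 'b': 3→0 ⇒ 3;  out=∅∪out(3)=∅
  fail(10) 'ccebb': from fail(9)=21 chase 'b': 21 ⇒ 22;  out=∅∪out(22)=∅
  fail(16) 'acdbe': from fail(15)=3 chase 'e': 3 ⇒ 5;  out={4}∪out(5)={2,4}
  fail(23) 'cebba': from fail(22)=3 chase 'a': 3→0 ⇒ 12;  out={7}∪out(12)={7}
  fail(11) 'ccebba': from fail(10)=22 chase 'a': 22 ⇒ 23;  out={3}∪out(23)={3,7}

Scan:
pos 0 'b': at 3
pos 1 'b': at 3 (fail-walked)
pos 2 'e': at 5  emit P2@[1:2]
pos 3 'c': at 2 (fail-walked)  emit P0@[2:3],P5@[3:3]
pos 4 'a': at 12 (fail-walked)
pos 5 'e': at 1 (fail-walked)
pos 6 'c': at 2  emit P0@[5:6],P5@[6:6]
pos 7 'a': at 12 (fail-walked)
pos 8 'c': at 13  emit P5@[8:8]
pos 9 'd': at 14
pos 10 'e': at 18 (fail-walked)
pos 11 'b': at 19  emit P6@[9:11]
pos 12 'e': at 5 (fail-walked)  emit P2@[11:12]
pos 13 'a': at 12 (fail-walked)
pos 14 'd': at 17 (fail-walked)
pos 15 'b': at 3 (fail-walked)
pos 16 'e': at 5  emit P2@[15:16]
pos 17 'b': at 3 (fail-walked)
pos 18 'c': at 4  emit P1@[17:18],P5@[18:18]
pos 19 'd': at 17 (fail-walked)
pos 20 'c': at 6 (fail-walked)  emit P5@[20:20]
pos 21 'e': at 20
pos 22 'b': at 21
pos 23 'b': at 22
pos 24 'a': at 23  emit P7@[20:24]
pos 25 'e': at 1 (fail-walked)
pos 26 'd': at 17 (fail-walked)
pos 27 'a': at 12 (fail-walked)
pos 28 'c': at 13  emit P5@[28:28]
pos 29 'd': at 14
pos 30 'b': at 15
pos 31 'e': at 16  emit P2@[30:31],P4@[27:31]
pos 32 'b': at 3 (fail-walked)
pos 33 'c': at 4  emit P1@[32:33],P5@[33:33]
pos 34 'b': at 3 (fail-walked)
pos 35 'e': at 5  emit P2@[34:35]
pos 36 'e': at 1 (fail-walked)
pos 37 'd': at 17 (fail-walked)
pos 38 'c': at 6 (fail-walked)  emit P5@[38:38]
pos 39 'c': at 7  emit P5@[39:39]
pos 40 'e': at 8
pos 41 'd': at 17 (fail-walked)
pos 42 'a': at 12 (fail-walked)
pos 43 'd': at 17 (fail-walked)
pos 44 'a': at 12 (fail-walked)
pos 45 'c': at 13  emit P5@[45:45]
pos 46 'd': at 14
pos 47 'b': at 15
pos 48 'e': at 16  emit P2@[47:48],P4@[44:48]
pos 49 'a': at 12 (fail-walked)
pos 50 'c': at 13  emit P5@[50:50]
pos 51 'c': at 7 (fail-walked)  emit P5@[51:51]
pos 52 'e': at 8
pos 53 'b': at 9
pos 54 'b': at 10
pos 55 'a': at 11  emit P3@[50:55],P7@[51:55]
pos 56 'e': at 1 (fail-walked)
pos 57 'a': at 12 (fail-walked)
pos 58 'a': at 12 (fail-walked)
pos 59 'e': at 1 (fail-walked)
pos 60 'd': at 17 (fail-walked)
pos 61 'e': at 18
pos 62 'b': at 19  emit P6@[60:62]
pos 63 'e': at 5 (fail-walked)  emit P2@[62:63]
pos 64 'a': at 12 (fail-walked)
pos 65 'c': at 13  emit P5@[65:65]
pos 66 'c': at 7 (fail-walked)  emit P5@[66:66]
pos 67 'e': at 8
pos 68 'b': at 9
pos 69 'b': at 10
pos 70 'a': at 11  emit P3@[65:70],P7@[66:70]
pos 71 'b': at 3 (fail-walked)
pos 72 'c': at 4  emit P1@[71:72],P5@[72:72]
pos 73 'c': at 7 (fail-walked)  emit P5@[73:73]
pos 74 'c': at 7 (fail-walked)  emit P5@[74:74]
pos 75 'd': at 17 (fail-walked)
pos 76 'a': at 12 (fail-walked)

Matches: [[2,2],[3,0],[3,5],[6,0],[6,5],[8,5],[11,6],[12,2],[16,2],[18,1],[18,5],[20,5],[24,7],[28,5],[31,2],[31,4],[33,1],[33,5],[35,2],[38,5],[39,5],[45,5],[48,2],[48,4],[50,5],[51,5],[55,3],[55,7],[62,6],[63,2],[65,5],[66,5],[70,3],[70,7],[72,1],[72,5],[73,5],[74,5]]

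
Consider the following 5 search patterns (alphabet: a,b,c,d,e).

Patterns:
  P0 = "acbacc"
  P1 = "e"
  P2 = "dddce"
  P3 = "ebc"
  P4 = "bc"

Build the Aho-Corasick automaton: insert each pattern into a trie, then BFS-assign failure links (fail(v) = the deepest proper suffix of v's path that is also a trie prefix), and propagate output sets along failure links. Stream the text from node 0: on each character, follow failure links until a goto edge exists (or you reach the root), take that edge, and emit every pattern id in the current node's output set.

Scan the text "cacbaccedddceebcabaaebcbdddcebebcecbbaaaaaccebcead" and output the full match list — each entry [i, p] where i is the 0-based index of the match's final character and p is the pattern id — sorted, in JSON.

Build automaton:
Trie nodes:
  n0 'ε': a→1 b→15 d→8 e→7
  n1 'a': c→2
  n2 'ac': b→3
  n3 'acb': a→4
  n4 'acba': c→5
  n5 'acbac': c→6
  n6 'acbacc': ·  ←P0
  n7 'e': b→13  ←P1
  n8 'd': d→9
  n9 'dd': d→10
  n10 'ddd': c→11
  n11 'dddc': e→12
  n12 'dddce': ·  ←P2
  n13 'eb': c→14
  n14 'ebc': ·  ←P3
  n15 'b': c→16
  n16 'bc': ·  ←P4

BFS fail/out derivation:
  fail(1) 'a': from fail(0)=0 chase 'a': 0 ⇒ 0;  out=∅∪out(0)=∅
  fail(7) 'e': from fail(0)=0 chase 'e': 0 ⇒ 0;  out={1}∪out(0)={1}
  fail(8) 'd': from fail(0)=0 chase 'd': 0 ⇒ 0;  out=∅∪out(0)=∅
  fail(15) 'b': from fail(0)=0 chase 'b': 0 ⇒ 0;  out=∅∪out(0)=∅
  fail(2) 'ac': from fail(1)=0 chase 'c': 0 ⇒ 0;  out=∅∪out(0)=∅
  fail(9) 'dd': from fail(8)=0 chase 'd': 0 ⇒ 8;  out=∅∪out(8)=∅
  fail(13) 'eb': from fail(7)=0 chase 'b': 0 ⇒ 15;  out=∅∪out(15)=∅
  fail(16) 'bc': from fail(15)=0 chase 'c': 0 ⇒ 0;  out={4}∪out(0)={4}
  fail(3) 'acb': from fail(2)=0 chase 'b': 0 ⇒ 15;  out=∅∪out(15)=∅
  fail(10) 'ddd': from fail(9)=8 chase 'd': 8 ⇒ 9;  out=∅∪out(9)=∅
  fail(14) 'ebc': from fail(13)=15 chase 'c': 15 ⇒ 16;  out={3}∪out(16)={3,4}
  fail(4) 'acba': from fail(3)=15 chase 'a': 15→0 ⇒ 1;  out=∅∪out(1)=∅
  fail(11) 'dddc': from fail(10)=9 chase 'c': 9→8→0 ⇒ 0;  out=∅∪out(0)=∅
  fail(5) 'acbac': from fail(4)=1 chase 'c': 1 ⇒ 2;  out=∅∪out(2)=∅
  fail(12) 'dddce': from fail(11)=0 chase 'e': 0 ⇒ 7;  out={2}∪out(7)={1,2}
  fail(6) 'acbacc': from fail(5)=2 chase 'c': 2→0 ⇒ 0;  out={0}∪out(0)={0}

Text stream:
i=0 'c': node 0→0
i=1 'a': node 0→1
i=2 'c': node 1→2
i=3 'b': node 2→3
i=4 'a': node 3→4
i=5 'c': node 4→5
i=6 'c': node 5→6  → match P0@[1:6]
i=7 'e': node 6→7 (via fail)  → match P1@[7:7]
i=8 'd': node 7→8 (via fail)
i=9 'd': node 8→9
i=10 'd': node 9→10
i=11 'c': node 10→11
i=12 'e': node 11→12  → match P1@[12:12],P2@[8:12]
i=13 'e': node 12→7 (via fail)  → match P1@[13:13]
i=14 'b': node 7→13
i=15 'c': node 13→14  → match P3@[13:15],P4@[14:15]
i=16 'a': node 14→1 (via fail)
i=17 'b': node 1→15 (via fail)
i=18 'a': node 15→1 (via fail)
i=19 'a': node 1→1 (via fail)
i=20 'e': node 1→7 (via fail)  → match P1@[20:20]
i=21 'b': node 7→13
i=22 'c': node 13→14  → match P3@[20:22],P4@[21:22]
i=23 'b': node 14→15 (via fail)
i=24 'd': node 15→8 (via fail)
i=25 'd': node 8→9
i=26 'd': node 9→10
i=27 'c': node 10→11
i=28 'e': node 11→12  → match P1@[28:28],P2@[24:28]
i=29 'b': node 12→13 (via fail)
i=30 'e': node 13→7 (via fail)  → match P1@[30:30]
i=31 'b': node 7→13
i=32 'c': node 13→14  → match P3@[30:32],P4@[31:32]
i=33 'e': node 14→7 (via fail)  → match P1@[33:33]
i=34 'c': node 7→0 (via fail)
i=35 'b': node 0→15
i=36 'b': node 15→15 (via fail)
i=37 'a': node 15→1 (via fail)
i=38 'a': node 1→1 (via fail)
i=39 'a': node 1→1 (via fail)
i=40 'a': node 1→1 (via fail)
i=41 'a': node 1→1 (via fail)
i=42 'c': node 1→2
i=43 'c': node 2→0 (via fail)
i=44 'e': node 0→7  → match P1@[44:44]
i=45 'b': node 7→13
i=46 'c': node 13→14  → match P3@[44:46],P4@[45:46]
i=47 'e': node 14→7 (via fail)  → match P1@[47:47]
i=48 'a': node 7→1 (via fail)
i=49 'd': node 1→8 (via fail)

Matches: [[6,0],[7,1],[12,1],[12,2],[13,1],[15,3],[15,4],[20,1],[22,3],[22,4],[28,1],[28,2],[30,1],[32,3],[32,4],[33,1],[44,1],[46,3],[46,4],[47,1]]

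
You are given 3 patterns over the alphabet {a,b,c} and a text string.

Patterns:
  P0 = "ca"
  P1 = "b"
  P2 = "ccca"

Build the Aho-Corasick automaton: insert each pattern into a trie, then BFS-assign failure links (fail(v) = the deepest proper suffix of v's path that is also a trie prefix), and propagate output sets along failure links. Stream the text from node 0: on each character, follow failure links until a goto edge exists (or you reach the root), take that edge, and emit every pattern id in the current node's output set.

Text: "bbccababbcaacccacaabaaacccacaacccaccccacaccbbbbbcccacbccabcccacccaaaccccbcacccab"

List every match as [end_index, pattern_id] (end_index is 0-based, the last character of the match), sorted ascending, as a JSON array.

Construct AC machine:
Trie (insert patterns):
  0='ε' goto b→3 c→1
  1='c' goto a→2 c→4
  2='ca' goto ·  [P0 ends]
  3='b' goto ·  [P1 ends]
  4='cc' goto c→5
  5='ccc' goto a→6
  6='ccca' goto ·  [P2 ends]

Failure links (BFS by depth):
  fail(1) 'c': from fail(0)=0 chase 'c': 0 ⇒ 0;  out=∅∪out(0)=∅
  fail(3) 'b': from fail(0)=0 chase 'b': 0 ⇒ 0;  out={1}∪out(0)={1}
  fail(2) 'ca': from fail(1)=0 chase 'a': 0 ⇒ 0;  out={0}∪out(0)={0}
  fail(4) 'cc': from fail(1)=0 chase 'c': 0 ⇒ 1;  out=∅∪out(1)=∅
  fail(5) 'ccc': from fail(4)=1 chase 'c': 1 ⇒ 4;  out=∅∪out(4)=∅
  fail(6) 'ccca': from fail(5)=4 chase 'a': 4→1 ⇒ 2;  out={2}∪out(2)={0,2}

Run:
pos 0 'b': at 3  ** P1@[0:0]
pos 1 'b': at 3 (fail-walked)  ** P1@[1:1]
pos 2 'c': at 1 (fail-walked)
pos 3 'c': at 4
pos 4 'a': at 2 (fail-walked)  ** P0@[3:4]
pos 5 'b': at 3 (fail-walked)  ** P1@[5:5]
pos 6 'a': at 0 (fail-walked)
pos 7 'b': at 3  ** P1@[7:7]
pos 8 'b': at 3 (fail-walked)  ** P1@[8:8]
pos 9 'c': at 1 (fail-walked)
pos 10 'a': at 2  ** P0@[9:10]
pos 11 'a': at 0 (fail-walked)
pos 12 'c': at 1
pos 13 'c': at 4
pos 14 'c': at 5
pos 15 'a': at 6  ** P0@[14:15],P2@[12:15]
pos 16 'c': at 1 (fail-walked)
pos 17 'a': at 2  ** P0@[16:17]
pos 18 'a': at 0 (fail-walked)
pos 19 'b': at 3  ** P1@[19:19]
pos 20 'a': at 0 (fail-walked)
pos 21 'a': at 0
pos 22 'a': at 0
pos 23 'c': at 1
pos 24 'c': at 4
pos 25 'c': at 5
pos 26 'a': at 6  ** P0@[25:26],P2@[23:26]
pos 27 'c': at 1 (fail-walked)
pos 28 'a': at 2  ** P0@[27:28]
pos 29 'a': at 0 (fail-walked)
pos 30 'c': at 1
pos 31 'c': at 4
pos 32 'c': at 5
pos 33 'a': at 6  ** P0@[32:33],P2@[30:33]
pos 34 'c': at 1 (fail-walked)
pos 35 'c': at 4
pos 36 'c': at 5
pos 37 'c': at 5 (fail-walked)
pos 38 'a': at 6  ** P0@[37:38],P2@[35:38]
pos 39 'c': at 1 (fail-walked)
pos 40 'a': at 2  ** P0@[39:40]
pos 41 'c': at 1 (fail-walked)
pos 42 'c': at 4
pos 43 'b': at 3 (fail-walked)  ** P1@[43:43]
pos 44 'b': at 3 (fail-walked)  ** P1@[44:44]
pos 45 'b': at 3 (fail-walked)  ** P1@[45:45]
pos 46 'b': at 3 (fail-walked)  ** P1@[46:46]
pos 47 'b': at 3 (fail-walked)  ** P1@[47:47]
pos 48 'c': at 1 (fail-walked)
pos 49 'c': at 4
pos 50 'c': at 5
pos 51 'a': at 6  ** P0@[50:51],P2@[48:51]
pos 52 'c': at 1 (fail-walked)
pos 53 'b': at 3 (fail-walked)  ** P1@[53:53]
pos 54 'c': at 1 (fail-walked)
pos 55 'c': at 4
pos 56 'a': at 2 (fail-walked)  ** P0@[55:56]
pos 57 'b': at 3 (fail-walked)  ** P1@[57:57]
pos 58 'c': at 1 (fail-walked)
pos 59 'c': at 4
pos 60 'c': at 5
pos 61 'a': at 6  ** P0@[60:61],P2@[58:61]
pos 62 'c': at 1 (fail-walked)
pos 63 'c': at 4
pos 64 'c': at 5
pos 65 'a': at 6  ** P0@[64:65],P2@[62:65]
pos 66 'a': at 0 (fail-walked)
pos 67 'a': at 0
pos 68 'c': at 1
pos 69 'c': at 4
pos 70 'c': at 5
pos 71 'c': at 5 (fail-walked)
pos 72 'b': at 3 (fail-walked)  ** P1@[72:72]
pos 73 'c': at 1 (fail-walked)
pos 74 'a': at 2  ** P0@[73:74]
pos 75 'c': at 1 (fail-walked)
pos 76 'c': at 4
pos 77 'c': at 5
pos 78 'a': at 6  ** P0@[77:78],P2@[75:78]
pos 79 'b': at 3 (fail-walked)  ** P1@[79:79]

All matches (sorted): [[0,1],[1,1],[4,0],[5,1],[7,1],[8,1],[10,0],[15,0],[15,2],[17,0],[19,1],[26,0],[26,2],[28,0],[33,0],[33,2],[38,0],[38,2],[40,0],[43,1],[44,1],[45,1],[46,1],[47,1],[51,0],[51,2],[53,1],[56,0],[57,1],[61,0],[61,2],[65,0],[65,2],[72,1],[74,0],[78,0],[78,2],[79,1]]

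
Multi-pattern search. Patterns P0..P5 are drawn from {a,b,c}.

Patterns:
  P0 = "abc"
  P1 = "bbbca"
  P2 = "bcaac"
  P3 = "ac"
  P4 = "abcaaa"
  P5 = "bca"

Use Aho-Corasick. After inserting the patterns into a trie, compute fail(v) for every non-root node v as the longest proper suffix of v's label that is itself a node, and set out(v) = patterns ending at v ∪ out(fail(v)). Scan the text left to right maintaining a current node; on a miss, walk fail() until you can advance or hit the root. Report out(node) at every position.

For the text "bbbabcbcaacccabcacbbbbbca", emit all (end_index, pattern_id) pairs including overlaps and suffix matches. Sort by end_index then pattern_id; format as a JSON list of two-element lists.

Construct AC machine:
Trie nodes:
  n0 'ε': a→1 b→4
  n1 'a': b→2 c→13
  n2 'ab': c→3
  n3 'abc': a→14  ←P0
  n4 'b': b→5 c→9
  n5 'bb': b→6
  n6 'bbb': c→7
  n7 'bbbc': a→8
  n8 'bbbca': ·  ←P1
  n9 'bc': a→10
  n10 'bca': a→11  ←P5
  n11 'bcaa': c→12
  n12 'bcaac': ·  ←P2
  n13 'ac': ·  ←P3
  n14 'abca': a→15
  n15 'abcaa': a→16
  n16 'abcaaa': ·  ←P4

BFS fail/out derivation:
  n1('a'): parent n0 fail=0; on 'a' 0 → fail=0;  out ∅∪∅=∅
  n4('b'): parent n0 fail=0; on 'b' 0 → fail=0;  out ∅∪∅=∅
  n2('ab'): parent n1 fail=0; on 'b' 0 → fail=4;  out ∅∪∅=∅
  n5('bb'): parent n4 fail=0; on 'b' 0 → fail=4;  out ∅∪∅=∅
  n9('bc'): parent n4 fail=0; on 'c' 0 → fail=0;  out ∅∪∅=∅
  n13('ac'): parent n1 fail=0; on 'c' 0 → fail=0;  out {3}∪∅={3}
  n3('abc'): parent n2 fail=4; on 'c' 4 → fail=9;  out {0}∪∅={0}
  n6('bbb'): parent n5 fail=4; on 'b' 4 → fail=5;  out ∅∪∅=∅
  n10('bca'): parent n9 fail=0; on 'a' 0 → fail=1;  out {5}∪∅={5}
  n7('bbbc'): parent n6 fail=5; on 'c' 5→4 → fail=9;  out ∅∪∅=∅
  n11('bcaa'): parent n10 fail=1; on 'a' 1→0 → fail=1;  out ∅∪∅=∅
  n14('abca'): parent n3 fail=9; on 'a' 9 → fail=10;  out ∅∪{5}={5}
  n8('bbbca'): parent n7 fail=9; on 'a' 9 → fail=10;  out {1}∪{5}={1,5}
  n12('bcaac'): parent n11 fail=1; on 'c' 1 → fail=13;  out {2}∪{3}={2,3}
  n15('abcaa'): parent n14 fail=10; on 'a' 10 → fail=11;  out ∅∪∅=∅
  n16('abcaaa'): parent n15 fail=11; on 'a' 11→1→0 → fail=1;  out {4}∪∅={4}

Run:
i=0 'b': node 0→4
i=1 'b': node 4→5
i=2 'b': node 5→6
i=3 'a': node 6→1 (via fail)
i=4 'b': node 1→2
i=5 'c': node 2→3  emit P0@[3:5]
i=6 'b': node 3→4 (via fail)
i=7 'c': node 4→9
i=8 'a': node 9→10  emit P5@[6:8]
i=9 'a': node 10→11
i=10 'c': node 11→12  emit P2@[6:10],P3@[9:10]
i=11 'c': node 12→0 (via fail)
i=12 'c': node 0→0
i=13 'a': node 0→1
i=14 'b': node 1→2
i=15 'c': node 2→3  emit P0@[13:15]
i=16 'a': node 3→14  emit P5@[14:16]
i=17 'c': node 14→13 (via fail)  emit P3@[16:17]
i=18 'b': node 13→4 (via fail)
i=19 'b': node 4→5
i=20 'b': node 5→6
i=21 'b': node 6→6 (via fail)
i=22 'b': node 6→6 (via fail)
i=23 'c': node 6→7
i=24 'a': node 7→8  emit P1@[20:24],P5@[22:24]

All matches (sorted): [[5,0],[8,5],[10,2],[10,3],[15,0],[16,5],[17,3],[24,1],[24,5]]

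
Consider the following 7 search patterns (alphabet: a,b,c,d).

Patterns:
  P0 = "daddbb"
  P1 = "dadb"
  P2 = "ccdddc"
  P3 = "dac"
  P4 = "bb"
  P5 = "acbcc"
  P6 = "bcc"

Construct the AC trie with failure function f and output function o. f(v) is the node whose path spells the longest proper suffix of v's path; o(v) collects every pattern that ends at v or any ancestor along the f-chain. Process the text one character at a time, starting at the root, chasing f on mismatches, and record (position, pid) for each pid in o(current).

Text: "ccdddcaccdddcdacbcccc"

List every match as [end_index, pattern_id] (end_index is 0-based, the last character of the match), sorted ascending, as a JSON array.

Build automaton:
Trie nodes:
  0='ε' goto a→17 b→15 c→8 d→1
  1='d' goto a→2
  2='da' goto c→14 d→3
  3='dad' goto b→7 d→4
  4='dadd' goto b→5
  5='daddb' goto b→6
  6='daddbb' goto ·  ←P0
  7='dadb' goto ·  ←P1
  8='c' goto c→9
  9='cc' goto d→10
  10='ccd' goto d→11
  11='ccdd' goto d→12
  12='ccddd' goto c→13
  13='ccdddc' goto ·  ←P2
  14='dac' goto ·  ←P3
  15='b' goto b→16 c→22
  16='bb' goto ·  ←P4
  17='a' goto c→18
  18='ac' goto b→19
  19='acb' goto c→20
  20='acbc' goto c→21
  21='acbcc' goto ·  ←P5
  22='bc' goto c→23
  23='bcc' goto ·  ←P6

BFS fail/out derivation:
  fail(1) 'd': from fail(0)=0 chase 'd': 0 ⇒ 0;  out=∅∪out(0)=∅
  fail(8) 'c': from fail(0)=0 chase 'c': 0 ⇒ 0;  out=∅∪out(0)=∅
  fail(15) 'b': from fail(0)=0 chase 'b': 0 ⇒ 0;  out=∅∪out(0)=∅
  fail(17) 'a': from fail(0)=0 chase 'a': 0 ⇒ 0;  out=∅∪out(0)=∅
  fail(2) 'da': from fail(1)=0 chase 'a': 0 ⇒ 17;  out=∅∪out(17)=∅
  fail(9) 'cc': from fail(8)=0 chase 'c': 0 ⇒ 8;  out=∅∪out(8)=∅
  fail(16) 'bb': from fail(15)=0 chase 'b': 0 ⇒ 15;  out={4}∪out(15)={4}
  fail(18) 'ac': from fail(17)=0 chase 'c': 0 ⇒ 8;  out=∅∪out(8)=∅
  fail(22) 'bc': from fail(15)=0 chase 'c': 0 ⇒ 8;  out=∅∪out(8)=∅
  fail(3) 'dad': from fail(2)=17 chase 'd': 17→0 ⇒ 1;  out=∅∪out(1)=∅
  fail(10) 'ccd': from fail(9)=8 chase 'd': 8→0 ⇒ 1;  out=∅∪out(1)=∅
  fail(14) 'dac': from fail(2)=17 chase 'c': 17 ⇒ 18;  out={3}∪out(18)={3}
  fail(19) 'acb': from fail(18)=8 chase 'b': 8→0 ⇒ 15;  out=∅∪out(15)=∅
  fail(23) 'bcc': from fail(22)=8 chase 'c': 8 ⇒ 9;  out={6}∪out(9)={6}
  fail(4) 'dadd': from fail(3)=1 chase 'd': 1→0 ⇒ 1;  out=∅∪out(1)=∅
  fail(7) 'dadb': from fail(3)=1 chase 'b': 1→0 ⇒ 15;  out={1}∪out(15)={1}
  fail(11) 'ccdd': from fail(10)=1 chase 'd': 1→0 ⇒ 1;  out=∅∪out(1)=∅
  fail(20) 'acbc': from fail(19)=15 chase 'c': 15 ⇒ 22;  out=∅∪out(22)=∅
  fail(5) 'daddb': from fail(4)=1 chase 'b': 1→0 ⇒ 15;  out=∅∪out(15)=∅
  fail(12) 'ccddd': from fail(11)=1 chase 'd': 1→0 ⇒ 1;  out=∅∪out(1)=∅
  fail(21) 'acbcc': from fail(20)=22 chase 'c': 22 ⇒ 23;  out={5}∪out(23)={5,6}
  fail(6) 'daddbb': from fail(5)=15 chase 'b': 15 ⇒ 16;  out={0}∪out(16)={0,4}
  fail(13) 'ccdddc': from fail(12)=1 chase 'c': 1→0 ⇒ 8;  out={2}∪out(8)={2}

Scan:
i=0 'c': node 0→8
i=1 'c': node 8→9
i=2 'd': node 9→10
i=3 'd': node 10→11
i=4 'd': node 11→12
i=5 'c': node 12→13  ** P2@[0:5]
i=6 'a': node 13→17 ·f
i=7 'c': node 17→18
i=8 'c': node 18→9 ·f
i=9 'd': node 9→10
i=10 'd': node 10→11
i=11 'd': node 11→12
i=12 'c': node 12→13  ** P2@[7:12]
i=13 'd': node 13→1 ·f
i=14 'a': node 1→2
i=15 'c': node 2→14  ** P3@[13:15]
i=16 'b': node 14→19 ·f
i=17 'c': node 19→20
i=18 'c': node 20→21  ** P5@[14:18],P6@[16:18]
i=19 'c': node 21→9 ·f
i=20 'c': node 9→9 ·f

All matches (sorted): [[5,2],[12,2],[15,3],[18,5],[18,6]]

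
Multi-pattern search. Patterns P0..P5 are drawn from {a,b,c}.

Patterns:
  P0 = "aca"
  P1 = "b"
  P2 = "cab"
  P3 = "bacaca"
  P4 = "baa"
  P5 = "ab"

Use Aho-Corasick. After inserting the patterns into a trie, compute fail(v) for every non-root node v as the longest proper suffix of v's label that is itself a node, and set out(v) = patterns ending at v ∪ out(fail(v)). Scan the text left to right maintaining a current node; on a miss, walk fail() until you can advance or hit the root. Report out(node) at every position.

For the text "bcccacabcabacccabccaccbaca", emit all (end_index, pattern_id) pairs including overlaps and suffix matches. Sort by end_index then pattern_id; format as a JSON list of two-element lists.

Build:
Trie nodes:
  n0 'ε': a→1 b→4 c→5
  n1 'a': b→14 c→2
  n2 'ac': a→3
  n3 'aca': ·  [P0 ends]
  n4 'b': a→8  [P1 ends]
  n5 'c': a→6
  n6 'ca': b→7
  n7 'cab': ·  [P2 ends]
  n8 'ba': a→13 c→9
  n9 'bac': a→10
  n10 'baca': c→11
  n11 'bacac': a→12
  n12 'bacaca': ·  [P3 ends]
  n13 'baa': ·  [P4 ends]
  n14 'ab': ·  [P5 ends]

BFS fail/out derivation:
  n1('a'): parent n0 fail=0; on 'a' 0 → fail=0;  out ∅∪∅=∅
  n4('b'): parent n0 fail=0; on 'b' 0 → fail=0;  out {1}∪∅={1}
  n5('c'): parent n0 fail=0; on 'c' 0 → fail=0;  out ∅∪∅=∅
  n2('ac'): parent n1 fail=0; on 'c' 0 → fail=5;  out ∅∪∅=∅
  n6('ca'): parent n5 fail=0; on 'a' 0 → fail=1;  out ∅∪∅=∅
  n8('ba'): parent n4 fail=0; on 'a' 0 → fail=1;  out ∅∪∅=∅
  n14('ab'): parent n1 fail=0; on 'b' 0 → fail=4;  out {5}∪{1}={1,5}
  n3('aca'): parent n2 fail=5; on 'a' 5 → fail=6;  out {0}∪∅={0}
  n7('cab'): parent n6 fail=1; on 'b' 1 → fail=14;  out {2}∪{1,5}={1,2,5}
  n9('bac'): parent n8 fail=1; on 'c' 1 → fail=2;  out ∅∪∅=∅
  n13('baa'): parent n8 fail=1; on 'a' 1→0 → fail=1;  out {4}∪∅={4}
  n10('baca'): parent n9 fail=2; on 'a' 2 → fail=3;  out ∅∪{0}={0}
  n11('bacac'): parent n10 fail=3; on 'c' 3→6→1 → fail=2;  out ∅∪∅=∅
  n12('bacaca'): parent n11 fail=2; on 'a' 2 → fail=3;  out {3}∪{0}={0,3}

Text stream:
pos 0 'b': at 4  ** P1@[0:0]
pos 1 'c': at 5 ·f
pos 2 'c': at 5 ·f
pos 3 'c': at 5 ·f
pos 4 'a': at 6
pos 5 'c': at 2 ·f
pos 6 'a': at 3  ** P0@[4:6]
pos 7 'b': at 7 ·f  ** P1@[7:7],P2@[5:7],P5@[6:7]
pos 8 'c': at 5 ·f
pos 9 'a': at 6
pos 10 'b': at 7  ** P1@[10:10],P2@[8:10],P5@[9:10]
pos 11 'a': at 8 ·f
pos 12 'c': at 9
pos 13 'c': at 5 ·f
pos 14 'c': at 5 ·f
pos 15 'a': at 6
pos 16 'b': at 7  ** P1@[16:16],P2@[14:16],P5@[15:16]
pos 17 'c': at 5 ·f
pos 18 'c': at 5 ·f
pos 19 'a': at 6
pos 20 'c': at 2 ·f
pos 21 'c': at 5 ·f
pos 22 'b': at 4 ·f  ** P1@[22:22]
pos 23 'a': at 8
pos 24 'c': at 9
pos 25 'a': at 10  ** P0@[23:25]

Result: [[0,1],[6,0],[7,1],[7,2],[7,5],[10,1],[10,2],[10,5],[16,1],[16,2],[16,5],[22,1],[25,0]]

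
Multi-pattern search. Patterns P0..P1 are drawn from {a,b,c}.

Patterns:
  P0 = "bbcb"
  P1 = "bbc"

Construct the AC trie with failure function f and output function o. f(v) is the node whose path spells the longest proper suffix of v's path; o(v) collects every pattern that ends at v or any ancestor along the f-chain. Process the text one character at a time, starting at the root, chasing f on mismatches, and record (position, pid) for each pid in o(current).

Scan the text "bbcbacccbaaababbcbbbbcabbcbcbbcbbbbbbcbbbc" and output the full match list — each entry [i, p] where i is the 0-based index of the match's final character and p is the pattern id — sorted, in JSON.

Build:
Trie (insert patterns):
  n0 'ε': b→1
  n1 'b': b→2
  n2 'bb': c→3
  n3 'bbc': b→4  [P1 ends]
  n4 'bbcb': ·  [P0 ends]

Failure links (BFS by depth):
  n1('b'): parent n0 fail=0; on 'b' 0 → fail=0;  out ∅∪∅=∅
  n2('bb'): parent n1 fail=0; on 'b' 0 → fail=1;  out ∅∪∅=∅
  n3('bbc'): parent n2 fail=1; on 'c' 1→0 → fail=0;  out {1}∪∅={1}
  n4('bbcb'): parent n3 fail=0; on 'b' 0 → fail=1;  out {0}∪∅={0}

Text stream:
[0] read 'b'  n0⇒n1
[1] read 'b'  n1⇒n2
[2] read 'c'  n2⇒n3  ** P1@[0:2]
[3] read 'b'  n3⇒n4  ** P0@[0:3]
[4] read 'a'  n4⇒n0 (fail-walked)
[5] read 'c'  n0⇒n0
[6] read 'c'  n0⇒n0
[7] read 'c'  n0⇒n0
[8] read 'b'  n0⇒n1
[9] read 'a'  n1⇒n0 (fail-walked)
[10] read 'a'  n0⇒n0
[11] read 'a'  n0⇒n0
[12] read 'b'  n0⇒n1
[13] read 'a'  n1⇒n0 (fail-walked)
[14] read 'b'  n0⇒n1
[15] read 'b'  n1⇒n2
[16] read 'c'  n2⇒n3  ** P1@[14:16]
[17] read 'b'  n3⇒n4  ** P0@[14:17]
[18] read 'b'  n4⇒n2 (fail-walked)
[19] read 'b'  n2⇒n2 (fail-walked)
[20] read 'b'  n2⇒n2 (fail-walked)
[21] read 'c'  n2⇒n3  ** P1@[19:21]
[22] read 'a'  n3⇒n0 (fail-walked)
[23] read 'b'  n0⇒n1
[24] read 'b'  n1⇒n2
[25] read 'c'  n2⇒n3  ** P1@[23:25]
[26] read 'b'  n3⇒n4  ** P0@[23:26]
[27] read 'c'  n4⇒n0 (fail-walked)
[28] read 'b'  n0⇒n1
[29] read 'b'  n1⇒n2
[30] read 'c'  n2⇒n3  ** P1@[28:30]
[31] read 'b'  n3⇒n4  ** P0@[28:31]
[32] read 'b'  n4⇒n2 (fail-walked)
[33] read 'b'  n2⇒n2 (fail-walked)
[34] read 'b'  n2⇒n2 (fail-walked)
[35] read 'b'  n2⇒n2 (fail-walked)
[36] read 'b'  n2⇒n2 (fail-walked)
[37] read 'c'  n2⇒n3  ** P1@[35:37]
[38] read 'b'  n3⇒n4  ** P0@[35:38]
[39] read 'b'  n4⇒n2 (fail-walked)
[40] read 'b'  n2⇒n2 (fail-walked)
[41] read 'c'  n2⇒n3  ** P1@[39:41]

Matches: [[2,1],[3,0],[16,1],[17,0],[21,1],[25,1],[26,0],[30,1],[31,0],[37,1],[38,0],[41,1]]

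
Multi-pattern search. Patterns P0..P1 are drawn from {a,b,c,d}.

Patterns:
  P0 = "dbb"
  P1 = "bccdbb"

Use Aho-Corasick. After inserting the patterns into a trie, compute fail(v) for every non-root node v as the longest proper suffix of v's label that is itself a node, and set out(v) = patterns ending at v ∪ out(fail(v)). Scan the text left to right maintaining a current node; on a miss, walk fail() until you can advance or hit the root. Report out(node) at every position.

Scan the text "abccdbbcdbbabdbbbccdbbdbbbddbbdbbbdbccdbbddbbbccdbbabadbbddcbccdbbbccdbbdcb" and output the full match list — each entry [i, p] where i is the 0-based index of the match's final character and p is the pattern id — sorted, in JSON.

Build automaton:
Trie nodes:
  0='ε' goto b→4 d→1
  1='d' goto b→2
  2='db' goto b→3
  3='dbb' goto ·  ←P0
  4='b' goto c→5
  5='bc' goto c→6
  6='bcc' goto d→7
  7='bccd' goto b→8
  8='bccdb' goto b→9
  9='bccdbb' goto ·  ←P1

Failure links (BFS by depth):
  n1('d'): parent n0 fail=0; on 'd' 0 → fail=0;  out ∅∪∅=∅
  n4('b'): parent n0 fail=0; on 'b' 0 → fail=0;  out ∅∪∅=∅
  n2('db'): parent n1 fail=0; on 'b' 0 → fail=4;  out ∅∪∅=∅
  n5('bc'): parent n4 fail=0; on 'c' 0 → fail=0;  out ∅∪∅=∅
  n3('dbb'): parent n2 fail=4; on 'b' 4→0 → fail=4;  out {0}∪∅={0}
  n6('bcc'): parent n5 fail=0; on 'c' 0 → fail=0;  out ∅∪∅=∅
  n7('bccd'): parent n6 fail=0; on 'd' 0 → fail=1;  out ∅∪∅=∅
  n8('bccdb'): parent n7 fail=1; on 'b' 1 → fail=2;  out ∅∪∅=∅
  n9('bccdbb'): parent n8 fail=2; on 'b' 2 → fail=3;  out {1}∪{0}={0,1}

Run:
i=0 'a': node 0→0
i=1 'b': node 0→4
i=2 'c': node 4→5
i=3 'c': node 5→6
i=4 'd': node 6→7
i=5 'b': node 7→8
i=6 'b': node 8→9  → match P0@[4:6],P1@[1:6]
i=7 'c': node 9→5 (via fail)
i=8 'd': node 5→1 (via fail)
i=9 'b': node 1→2
i=10 'b': node 2→3  → match P0@[8:10]
i=11 'a': node 3→0 (via fail)
i=12 'b': node 0→4
i=13 'd': node 4→1 (via fail)
i=14 'b': node 1→2
i=15 'b': node 2→3  → match P0@[13:15]
i=16 'b': node 3→4 (via fail)
i=17 'c': node 4→5
i=18 'c': node 5→6
i=19 'd': node 6→7
i=20 'b': node 7→8
i=21 'b': node 8→9  → match P0@[19:21],P1@[16:21]
i=22 'd': node 9→1 (via fail)
i=23 'b': node 1→2
i=24 'b': node 2→3  → match P0@[22:24]
i=25 'b': node 3→4 (via fail)
i=26 'd': node 4→1 (via fail)
i=27 'd': node 1→1 (via fail)
i=28 'b': node 1→2
i=29 'b': node 2→3  → match P0@[27:29]
i=30 'd': node 3→1 (via fail)
i=31 'b': node 1→2
i=32 'b': node 2→3  → match P0@[30:32]
i=33 'b': node 3→4 (via fail)
i=34 'd': node 4→1 (via fail)
i=35 'b': node 1→2
i=36 'c': node 2→5 (via fail)
i=37 'c': node 5→6
i=38 'd': node 6→7
i=39 'b': node 7→8
i=40 'b': node 8→9  → match P0@[38:40],P1@[35:40]
i=41 'd': node 9→1 (via fail)
i=42 'd': node 1→1 (via fail)
i=43 'b': node 1→2
i=44 'b': node 2→3  → match P0@[42:44]
i=45 'b': node 3→4 (via fail)
i=46 'c': node 4→5
i=47 'c': node 5→6
i=48 'd': node 6→7
i=49 'b': node 7→8
i=50 'b': node 8→9  → match P0@[48:50],P1@[45:50]
i=51 'a': node 9→0 (via fail)
i=52 'b': node 0→4
i=53 'a': node 4→0 (via fail)
i=54 'd': node 0→1
i=55 'b': node 1→2
i=56 'b': node 2→3  → match P0@[54:56]
i=57 'd': node 3→1 (via fail)
i=58 'd': node 1→1 (via fail)
i=59 'c': node 1→0 (via fail)
i=60 'b': node 0→4
i=61 'c': node 4→5
i=62 'c': node 5→6
i=63 'd': node 6→7
i=64 'b': node 7→8
i=65 'b': node 8→9  → match P0@[63:65],P1@[60:65]
i=66 'b': node 9→4 (via fail)
i=67 'c': node 4→5
i=68 'c': node 5→6
i=69 'd': node 6→7
i=70 'b': node 7→8
i=71 'b': node 8→9  → match P0@[69:71],P1@[66:71]
i=72 'd': node 9→1 (via fail)
i=73 'c': node 1→0 (via fail)
i=74 'b': node 0→4

All matches (sorted): [[6,0],[6,1],[10,0],[15,0],[21,0],[21,1],[24,0],[29,0],[32,0],[40,0],[40,1],[44,0],[50,0],[50,1],[56,0],[65,0],[65,1],[71,0],[71,1]]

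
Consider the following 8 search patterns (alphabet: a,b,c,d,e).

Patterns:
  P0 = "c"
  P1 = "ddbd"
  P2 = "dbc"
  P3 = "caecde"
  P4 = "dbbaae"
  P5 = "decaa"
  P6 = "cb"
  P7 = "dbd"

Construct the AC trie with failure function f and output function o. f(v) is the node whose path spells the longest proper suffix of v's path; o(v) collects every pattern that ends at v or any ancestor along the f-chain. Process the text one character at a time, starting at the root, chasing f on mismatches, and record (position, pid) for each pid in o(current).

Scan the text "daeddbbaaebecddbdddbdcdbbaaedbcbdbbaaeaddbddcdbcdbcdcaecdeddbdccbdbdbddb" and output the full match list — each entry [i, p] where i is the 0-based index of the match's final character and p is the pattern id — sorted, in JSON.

Build:
Trie (insert patterns):
  0='ε' goto c→1 d→2
  1='c' goto a→8 b→21  [P0 ends]
  2='d' goto b→6 d→3 e→17
  3='dd' goto b→4
  4='ddb' goto d→5
  5='ddbd' goto ·  [P1 ends]
  6='db' goto b→13 c→7 d→22
  7='dbc' goto ·  [P2 ends]
  8='ca' goto e→9
  9='cae' goto c→10
  10='caec' goto d→11
  11='caecd' goto e→12
  12='caecde' goto ·  [P3 ends]
  13='dbb' goto a→14
  14='dbba' goto a→15
  15='dbbaa' goto e→16
  16='dbbaae' goto ·  [P4 ends]
  17='de' goto c→18
  18='dec' goto a→19
  19='deca' goto a→20
  20='decaa' goto ·  [P5 ends]
  21='cb' goto ·  [P6 ends]
  22='dbd' goto ·  [P7 ends]

Failure links (BFS by depth):
  fail(1) 'c': from fail(0)=0 chase 'c': 0 ⇒ 0;  out={0}∪out(0)={0}
  fail(2) 'd': from fail(0)=0 chase 'd': 0 ⇒ 0;  out=∅∪out(0)=∅
  fail(3) 'dd': from fail(2)=0 chase 'd': 0 ⇒ 2;  out=∅∪out(2)=∅
  fail(6) 'db': from fail(2)=0 chase 'b': 0 ⇒ 0;  out=∅∪out(0)=∅
  fail(8) 'ca': from fail(1)=0 chase 'a': 0 ⇒ 0;  out=∅∪out(0)=∅
  fail(17) 'de': from fail(2)=0 chase 'e': 0 ⇒ 0;  out=∅∪out(0)=∅
  fail(21) 'cb': from fail(1)=0 chase 'b': 0 ⇒ 0;  out={6}∪out(0)={6}
  fail(4) 'ddb': from fail(3)=2 chase 'b': 2 ⇒ 6;  out=∅∪out(6)=∅
  fail(7) 'dbc': from fail(6)=0 chase 'c': 0 ⇒ 1;  out={2}∪out(1)={0,2}
  fail(9) 'cae': from fail(8)=0 chase 'e': 0 ⇒ 0;  out=∅∪out(0)=∅
  fail(13) 'dbb': from fail(6)=0 chase 'b': 0 ⇒ 0;  out=∅∪out(0)=∅
  fail(18) 'dec': from fail(17)=0 chase 'c': 0 ⇒ 1;  out=∅∪out(1)={0}
  fail(22) 'dbd': from fail(6)=0 chase 'd': 0 ⇒ 2;  out={7}∪out(2)={7}
  fail(5) 'ddbd': from fail(4)=6 chase 'd': 6 ⇒ 22;  out={1}∪out(22)={1,7}
  fail(10) 'caec': from fail(9)=0 chase 'c': 0 ⇒ 1;  out=∅∪out(1)={0}
  fail(14) 'dbba': from fail(13)=0 chase 'a': 0 ⇒ 0;  out=∅∪out(0)=∅
  fail(19) 'deca': from fail(18)=1 chase 'a': 1 ⇒ 8;  out=∅∪out(8)=∅
  fail(11) 'caecd': from fail(10)=1 chase 'd': 1→0 ⇒ 2;  out=∅∪out(2)=∅
  fail(15) 'dbbaa': from fail(14)=0 chase 'a': 0 ⇒ 0;  out=∅∪out(0)=∅
  fail(20) 'decaa': from fail(19)=8 chase 'a': 8→0 ⇒ 0;  out={5}∪out(0)={5}
  fail(12) 'caecde': from fail(11)=2 chase 'e': 2 ⇒ 17;  out={3}∪out(17)={3}
  fail(16) 'dbbaae': from fail(15)=0 chase 'e': 0 ⇒ 0;  out={4}∪out(0)={4}

Text stream:
pos 0 'd': at 2
pos 1 'a': at 0 (fail-walked)
pos 2 'e': at 0
pos 3 'd': at 2
pos 4 'd': at 3
pos 5 'b': at 4
pos 6 'b': at 13 (fail-walked)
pos 7 'a': at 14
pos 8 'a': at 15
pos 9 'e': at 16  ** P4@[4:9]
pos 10 'b': at 0 (fail-walked)
pos 11 'e': at 0
pos 12 'c': at 1  ** P0@[12:12]
pos 13 'd': at 2 (fail-walked)
pos 14 'd': at 3
pos 15 'b': at 4
pos 16 'd': at 5  ** P1@[13:16],P7@[14:16]
pos 17 'd': at 3 (fail-walked)
pos 18 'd': at 3 (fail-walked)
pos 19 'b': at 4
pos 20 'd': at 5  ** P1@[17:20],P7@[18:20]
pos 21 'c': at 1 (fail-walked)  ** P0@[21:21]
pos 22 'd': at 2 (fail-walked)
pos 23 'b': at 6
pos 24 'b': at 13
pos 25 'a': at 14
pos 26 'a': at 15
pos 27 'e': at 16  ** P4@[22:27]
pos 28 'd': at 2 (fail-walked)
pos 29 'b': at 6
pos 30 'c': at 7  ** P0@[30:30],P2@[28:30]
pos 31 'b': at 21 (fail-walked)  ** P6@[30:31]
pos 32 'd': at 2 (fail-walked)
pos 33 'b': at 6
pos 34 'b': at 13
pos 35 'a': at 14
pos 36 'a': at 15
pos 37 'e': at 16  ** P4@[32:37]
pos 38 'a': at 0 (fail-walked)
pos 39 'd': at 2
pos 40 'd': at 3
pos 41 'b': at 4
pos 42 'd': at 5  ** P1@[39:42],P7@[40:42]
pos 43 'd': at 3 (fail-walked)
pos 44 'c': at 1 (fail-walked)  ** P0@[44:44]
pos 45 'd': at 2 (fail-walked)
pos 46 'b': at 6
pos 47 'c': at 7  ** P0@[47:47],P2@[45:47]
pos 48 'd': at 2 (fail-walked)
pos 49 'b': at 6
pos 50 'c': at 7  ** P0@[50:50],P2@[48:50]
pos 51 'd': at 2 (fail-walked)
pos 52 'c': at 1 (fail-walked)  ** P0@[52:52]
pos 53 'a': at 8
pos 54 'e': at 9
pos 55 'c': at 10  ** P0@[55:55]
pos 56 'd': at 11
pos 57 'e': at 12  ** P3@[52:57]
pos 58 'd': at 2 (fail-walked)
pos 59 'd': at 3
pos 60 'b': at 4
pos 61 'd': at 5  ** P1@[58:61],P7@[59:61]
pos 62 'c': at 1 (fail-walked)  ** P0@[62:62]
pos 63 'c': at 1 (fail-walked)  ** P0@[63:63]
pos 64 'b': at 21  ** P6@[63:64]
pos 65 'd': at 2 (fail-walked)
pos 66 'b': at 6
pos 67 'd': at 22  ** P7@[65:67]
pos 68 'b': at 6 (fail-walked)
pos 69 'd': at 22  ** P7@[67:69]
pos 70 'd': at 3 (fail-walked)
pos 71 'b': at 4

Result: [[9,4],[12,0],[16,1],[16,7],[20,1],[20,7],[21,0],[27,4],[30,0],[30,2],[31,6],[37,4],[42,1],[42,7],[44,0],[47,0],[47,2],[50,0],[50,2],[52,0],[55,0],[57,3],[61,1],[61,7],[62,0],[63,0],[64,6],[67,7],[69,7]]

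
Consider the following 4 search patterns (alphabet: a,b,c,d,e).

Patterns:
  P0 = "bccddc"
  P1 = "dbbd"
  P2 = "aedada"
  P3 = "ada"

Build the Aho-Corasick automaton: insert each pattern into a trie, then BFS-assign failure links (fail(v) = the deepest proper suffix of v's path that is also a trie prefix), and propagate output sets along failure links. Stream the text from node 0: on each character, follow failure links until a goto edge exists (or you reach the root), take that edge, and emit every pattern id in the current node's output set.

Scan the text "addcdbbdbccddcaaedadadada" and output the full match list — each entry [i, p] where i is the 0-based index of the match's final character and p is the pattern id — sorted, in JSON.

Build:
Trie (insert patterns):
  n0 'ε': a→11 b→1 d→7
  n1 'b': c→2
  n2 'bc': c→3
  n3 'bcc': d→4
  n4 'bccd': d→5
  n5 'bccdd': c→6
  n6 'bccddc': ·  ←P0
  n7 'd': b→8
  n8 'db': b→9
  n9 'dbb': d→10
  n10 'dbbd': ·  ←P1
  n11 'a': d→17 e→12
  n12 'ae': d→13
  n13 'aed': a→14
  n14 'aeda': d→15
  n15 'aedad': a→16
  n16 'aedada': ·  ←P2
  n17 'ad': a→18
  n18 'ada': ·  ←P3

BFS fail/out derivation:
  fail(1) 'b': from fail(0)=0 chase 'b': 0 ⇒ 0;  out=∅∪out(0)=∅
  fail(7) 'd': from fail(0)=0 chase 'd': 0 ⇒ 0;  out=∅∪out(0)=∅
  fail(11) 'a': from fail(0)=0 chase 'a': 0 ⇒ 0;  out=∅∪out(0)=∅
  fail(2) 'bc': from fail(1)=0 chase 'c': 0 ⇒ 0;  out=∅∪out(0)=∅
  fail(8) 'db': from fail(7)=0 chase 'b': 0 ⇒ 1;  out=∅∪out(1)=∅
  fail(12) 'ae': from fail(11)=0 chase 'e': 0 ⇒ 0;  out=∅∪out(0)=∅
  fail(17) 'ad': from fail(11)=0 chase 'd': 0 ⇒ 7;  out=∅∪out(7)=∅
  fail(3) 'bcc': from fail(2)=0 chase 'c': 0 ⇒ 0;  out=∅∪out(0)=∅
  fail(9) 'dbb': from fail(8)=1 chase 'b': 1→0 ⇒ 1;  out=∅∪out(1)=∅
  fail(13) 'aed': from fail(12)=0 chase 'd': 0 ⇒ 7;  out=∅∪out(7)=∅
  fail(18) 'ada': from fail(17)=7 chase 'a': 7→0 ⇒ 11;  out={3}∪out(11)={3}
  fail(4) 'bccd': from fail(3)=0 chase 'd': 0 ⇒ 7;  out=∅∪out(7)=∅
  fail(10) 'dbbd': from fail(9)=1 chase 'd': 1→0 ⇒ 7;  out={1}∪out(7)={1}
  fail(14) 'aeda': from fail(13)=7 chase 'a': 7→0 ⇒ 11;  out=∅∪out(11)=∅
  fail(5) 'bccdd': from fail(4)=7 chase 'd': 7→0 ⇒ 7;  out=∅∪out(7)=∅
  fail(15) 'aedad': from fail(14)=11 chase 'd': 11 ⇒ 17;  out=∅∪out(17)=∅
  fail(6) 'bccddc': from fail(5)=7 chase 'c': 7→0 ⇒ 0;  out={0}∪out(0)={0}
  fail(16) 'aedada': from fail(15)=17 chase 'a': 17 ⇒ 18;  out={2}∪out(18)={2,3}

Run:
i=0 'a': node 0→11
i=1 'd': node 11→17
i=2 'd': node 17→7 ·f
i=3 'c': node 7→0 ·f
i=4 'd': node 0→7
i=5 'b': node 7→8
i=6 'b': node 8→9
i=7 'd': node 9→10  → match P1@[4:7]
i=8 'b': node 10→8 ·f
i=9 'c': node 8→2 ·f
i=10 'c': node 2→3
i=11 'd': node 3→4
i=12 'd': node 4→5
i=13 'c': node 5→6  → match P0@[8:13]
i=14 'a': node 6→11 ·f
i=15 'a': node 11→11 ·f
i=16 'e': node 11→12
i=17 'd': node 12→13
i=18 'a': node 13→14
i=19 'd': node 14→15
i=20 'a': node 15→16  → match P2@[15:20],P3@[18:20]
i=21 'd': node 16→17 ·f
i=22 'a': node 17→18  → match P3@[20:22]
i=23 'd': node 18→17 ·f
i=24 'a': node 17→18  → match P3@[22:24]

All matches (sorted): [[7,1],[13,0],[20,2],[20,3],[22,3],[24,3]]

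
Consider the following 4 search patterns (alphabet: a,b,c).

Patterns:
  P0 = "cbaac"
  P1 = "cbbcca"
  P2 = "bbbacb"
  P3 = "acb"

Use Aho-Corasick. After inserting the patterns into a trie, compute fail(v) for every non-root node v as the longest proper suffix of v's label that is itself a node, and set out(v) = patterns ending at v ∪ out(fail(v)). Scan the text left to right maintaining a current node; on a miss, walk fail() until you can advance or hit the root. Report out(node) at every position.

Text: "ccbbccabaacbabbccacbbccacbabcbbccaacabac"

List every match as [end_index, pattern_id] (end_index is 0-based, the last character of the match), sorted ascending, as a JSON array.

Build:
Trie nodes:
  n0 'ε': a→16 b→10 c→1
  n1 'c': b→2
  n2 'cb': a→3 b→6
  n3 'cba': a→4
  n4 'cbaa': c→5
  n5 'cbaac': ·  ←P0
  n6 'cbb': c→7
  n7 'cbbc': c→8
  n8 'cbbcc': a→9
  n9 'cbbcca': ·  ←P1
  n10 'b': b→11
  n11 'bb': b→12
  n12 'bbb': a→13
  n13 'bbba': c→14
  n14 'bbbac': b→15
  n15 'bbbacb': ·  ←P2
  n16 'a': c→17
  n17 'ac': b→18
  n18 'acb': ·  ←P3

BFS fail/out derivation:
  n1('c'): parent n0 fail=0; on 'c' 0 → fail=0;  out ∅∪∅=∅
  n10('b'): parent n0 fail=0; on 'b' 0 → fail=0;  out ∅∪∅=∅
  n16('a'): parent n0 fail=0; on 'a' 0 → fail=0;  out ∅∪∅=∅
  n2('cb'): parent n1 fail=0; on 'b' 0 → fail=10;  out ∅∪∅=∅
  n11('bb'): parent n10 fail=0; on 'b' 0 → fail=10;  out ∅∪∅=∅
  n17('ac'): parent n16 fail=0; on 'c' 0 → fail=1;  out ∅∪∅=∅
  n3('cba'): parent n2 fail=10; on 'a' 10→0 → fail=16;  out ∅∪∅=∅
  n6('cbb'): parent n2 fail=10; on 'b' 10 → fail=11;  out ∅∪∅=∅
  n12('bbb'): parent n11 fail=10; on 'b' 10 → fail=11;  out ∅∪∅=∅
  n18('acb'): parent n17 fail=1; on 'b' 1 → fail=2;  out {3}∪∅={3}
  n4('cbaa'): parent n3 fail=16; on 'a' 16→0 → fail=16;  out ∅∪∅=∅
  n7('cbbc'): parent n6 fail=11; on 'c' 11→10→0 → fail=1;  out ∅∪∅=∅
  n13('bbba'): parent n12 fail=11; on 'a' 11→10→0 → fail=16;  out ∅∪∅=∅
  n5('cbaac'): parent n4 fail=16; on 'c' 16 → fail=17;  out {0}∪∅={0}
  n8('cbbcc'): parent n7 fail=1; on 'c' 1→0 → fail=1;  out ∅∪∅=∅
  n14('bbbac'): parent n13 fail=16; on 'c' 16 → fail=17;  out ∅∪∅=∅
  n9('cbbcca'): parent n8 fail=1; on 'a' 1→0 → fail=16;  out {1}∪∅={1}
  n15('bbbacb'): parent n14 fail=17; on 'b' 17 → fail=18;  out {2}∪{3}={2,3}

Run:
i=0 'c': node 0→1
i=1 'c': node 1→1 ·f
i=2 'b': node 1→2
i=3 'b': node 2→6
i=4 'c': node 6→7
i=5 'c': node 7→8
i=6 'a': node 8→9  emit P1@[1:6]
i=7 'b': node 9→10 ·f
i=8 'a': node 10→16 ·f
i=9 'a': node 16→16 ·f
i=10 'c': node 16→17
i=11 'b': node 17→18  emit P3@[9:11]
i=12 'a': node 18→3 ·f
i=13 'b': node 3→10 ·f
i=14 'b': node 10→11
i=15 'c': node 11→1 ·f
i=16 'c': node 1→1 ·f
i=17 'a': node 1→16 ·f
i=18 'c': node 16→17
i=19 'b': node 17→18  emit P3@[17:19]
i=20 'b': node 18→6 ·f
i=21 'c': node 6→7
i=22 'c': node 7→8
i=23 'a': node 8→9  emit P1@[18:23]
i=24 'c': node 9→17 ·f
i=25 'b': node 17→18  emit P3@[23:25]
i=26 'a': node 18→3 ·f
i=27 'b': node 3→10 ·f
i=28 'c': node 10→1 ·f
i=29 'b': node 1→2
i=30 'b': node 2→6
i=31 'c': node 6→7
i=32 'c': node 7→8
i=33 'a': node 8→9  emit P1@[28:33]
i=34 'a': node 9→16 ·f
i=35 'c': node 16→17
i=36 'a': node 17→16 ·f
i=37 'b': node 16→10 ·f
i=38 'a': node 10→16 ·f
i=39 'c': node 16→17

Matches: [[6,1],[11,3],[19,3],[23,1],[25,3],[33,1]]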